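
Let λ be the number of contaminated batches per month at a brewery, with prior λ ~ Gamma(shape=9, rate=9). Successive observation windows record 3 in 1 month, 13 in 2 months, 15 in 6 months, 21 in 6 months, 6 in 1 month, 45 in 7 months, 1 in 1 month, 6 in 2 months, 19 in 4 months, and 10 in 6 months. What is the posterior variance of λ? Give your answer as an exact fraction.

Total count: 3 + 13 + 15 + 21 + 6 + 45 + 1 + 6 + 19 + 10 = 139.
Total exposure: 1 + 2 + 6 + 6 + 1 + 7 + 1 + 2 + 4 + 6 = 36 months.
The Gamma prior is conjugate for the Poisson rate, so λ | data ~ Gamma(9+139, 9+36) = Gamma(148, 45).
Posterior variance = α'/β'² = 148/2025.

148/2025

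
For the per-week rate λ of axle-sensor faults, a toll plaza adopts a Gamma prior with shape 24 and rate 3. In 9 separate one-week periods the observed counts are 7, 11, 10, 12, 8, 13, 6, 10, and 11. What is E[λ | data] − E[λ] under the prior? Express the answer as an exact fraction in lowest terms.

Total count: 7 + 11 + 10 + 12 + 8 + 13 + 6 + 10 + 11 = 88.
Total exposure: 9 weeks.
Conjugate update: add total count to the shape and total exposure to the rate, giving Gamma(112, 12).
Posterior mean = 112/12 = 28/3; prior mean = 24/3 = 8. Difference = 28/3 − 8 = 4/3.

4/3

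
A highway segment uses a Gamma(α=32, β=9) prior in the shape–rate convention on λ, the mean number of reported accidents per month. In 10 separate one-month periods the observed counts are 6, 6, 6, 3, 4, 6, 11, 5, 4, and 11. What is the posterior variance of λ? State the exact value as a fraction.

Total count: 6 + 6 + 6 + 3 + 4 + 6 + 11 + 5 + 4 + 11 = 62.
Total exposure: 10 months.
Posterior: α' = 32 + 62 = 94, β' = 9 + 10 = 19.
Posterior variance = α'/β'² = 94/361.

94/361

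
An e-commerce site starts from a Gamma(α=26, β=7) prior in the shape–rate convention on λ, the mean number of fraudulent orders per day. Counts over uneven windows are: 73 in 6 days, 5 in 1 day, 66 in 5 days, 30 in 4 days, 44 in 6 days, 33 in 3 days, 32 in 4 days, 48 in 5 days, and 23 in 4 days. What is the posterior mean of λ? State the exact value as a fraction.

Total count: 73 + 5 + 66 + 30 + 44 + 33 + 32 + 48 + 23 = 354.
Total exposure: 6 + 1 + 5 + 4 + 6 + 3 + 4 + 5 + 4 = 38 days.
Conjugate update: add total count to the shape and total exposure to the rate, giving Gamma(380, 45).
Posterior mean = α'/β' = 380/45 = 76/9.

76/9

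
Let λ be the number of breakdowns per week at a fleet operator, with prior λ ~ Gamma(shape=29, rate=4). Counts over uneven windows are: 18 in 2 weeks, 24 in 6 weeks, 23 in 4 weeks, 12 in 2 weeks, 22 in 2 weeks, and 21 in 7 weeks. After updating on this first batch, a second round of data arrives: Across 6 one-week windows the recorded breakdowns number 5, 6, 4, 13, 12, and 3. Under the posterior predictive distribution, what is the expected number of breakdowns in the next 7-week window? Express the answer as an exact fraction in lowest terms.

448/11

Total count: 18 + 24 + 23 + 12 + 22 + 21 = 120.
Total exposure: 2 + 6 + 4 + 2 + 2 + 7 = 23 weeks.
After the first batch: Gamma(29 + 120, 4 + 23) = Gamma(149, 27).
Total count: 5 + 6 + 4 + 13 + 12 + 3 = 43.
Total exposure: 6 weeks.
After the second batch: Gamma(149 + 43, 27 + 6) = Gamma(192, 33).
Predictive mean over a 7-week window = T·E[λ|data] = 7·192/33 = 448/11.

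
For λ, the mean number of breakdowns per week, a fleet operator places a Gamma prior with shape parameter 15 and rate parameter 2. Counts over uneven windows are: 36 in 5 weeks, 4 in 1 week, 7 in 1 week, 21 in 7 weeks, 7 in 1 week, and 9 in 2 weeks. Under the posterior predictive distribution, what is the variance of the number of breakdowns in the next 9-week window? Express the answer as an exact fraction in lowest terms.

Total count: 36 + 4 + 7 + 21 + 7 + 9 = 84.
Total exposure: 5 + 1 + 1 + 7 + 1 + 2 = 17 weeks.
The Gamma prior is conjugate for the Poisson rate, so λ | data ~ Gamma(15+84, 2+17) = Gamma(99, 19).
The posterior predictive for a window of length T is Negative Binomial with variance T·α'·(β'+T)/β'² = 9·99·28/361 = 24948/361.

24948/361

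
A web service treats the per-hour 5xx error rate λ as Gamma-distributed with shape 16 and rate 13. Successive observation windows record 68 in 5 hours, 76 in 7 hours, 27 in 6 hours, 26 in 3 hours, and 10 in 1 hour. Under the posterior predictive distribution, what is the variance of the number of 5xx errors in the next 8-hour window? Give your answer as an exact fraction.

Total count: 68 + 76 + 27 + 26 + 10 = 207.
Total exposure: 5 + 7 + 6 + 3 + 1 = 22 hours.
By Gamma–Poisson conjugacy, the posterior is Gamma(α + Σx, β + Σt) = Gamma(16 + 207, 13 + 22) = Gamma(223, 35).
The posterior predictive for a window of length T is Negative Binomial with variance T·α'·(β'+T)/β'² = 8·223·43/1225 = 76712/1225.

76712/1225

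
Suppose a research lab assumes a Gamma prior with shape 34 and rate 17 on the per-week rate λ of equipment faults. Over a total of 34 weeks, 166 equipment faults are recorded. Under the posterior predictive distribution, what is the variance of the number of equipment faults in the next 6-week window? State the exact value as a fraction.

7600/289

Total count 166 over total exposure 34 weeks.
Conjugate update: add total count to the shape and total exposure to the rate, giving Gamma(200, 51).
The posterior predictive for a window of length T is Negative Binomial with variance T·α'·(β'+T)/β'² = 6·200·57/2601 = 7600/289.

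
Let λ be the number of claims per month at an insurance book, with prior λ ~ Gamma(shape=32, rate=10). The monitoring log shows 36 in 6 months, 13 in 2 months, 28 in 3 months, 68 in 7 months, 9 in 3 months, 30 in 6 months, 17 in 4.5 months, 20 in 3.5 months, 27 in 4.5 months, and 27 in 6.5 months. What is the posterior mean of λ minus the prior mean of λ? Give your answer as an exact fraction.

Total count: 36 + 13 + 28 + 68 + 9 + 30 + 17 + 20 + 27 + 27 = 275.
Total exposure: 6 + 2 + 3 + 7 + 3 + 6 + 4.5 + 3.5 + 4.5 + 6.5 = 46 months.
Gamma(α, β) with Poisson data over total exposure Σt gives posterior Gamma(α+Σx, β+Σt) = Gamma(307, 56).
Posterior mean = 307/56 = 307/56; prior mean = 32/10 = 16/5. Difference = 307/56 − 16/5 = 639/280.

639/280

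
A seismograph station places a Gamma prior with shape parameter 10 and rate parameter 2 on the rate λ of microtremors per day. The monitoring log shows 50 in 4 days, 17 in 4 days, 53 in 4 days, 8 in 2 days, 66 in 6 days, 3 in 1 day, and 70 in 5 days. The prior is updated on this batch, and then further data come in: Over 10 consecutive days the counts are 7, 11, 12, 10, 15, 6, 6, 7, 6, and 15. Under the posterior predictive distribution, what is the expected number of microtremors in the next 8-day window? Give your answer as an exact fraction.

1488/19

Total count: 50 + 17 + 53 + 8 + 66 + 3 + 70 = 267.
Total exposure: 4 + 4 + 4 + 2 + 6 + 1 + 5 = 26 days.
After the first batch: Gamma(10 + 267, 2 + 26) = Gamma(277, 28).
Total count: 7 + 11 + 12 + 10 + 15 + 6 + 6 + 7 + 6 + 15 = 95.
Total exposure: 10 days.
After the second batch: Gamma(277 + 95, 28 + 10) = Gamma(372, 38).
Predictive mean over an 8-day window = T·E[λ|data] = 8·372/38 = 1488/19.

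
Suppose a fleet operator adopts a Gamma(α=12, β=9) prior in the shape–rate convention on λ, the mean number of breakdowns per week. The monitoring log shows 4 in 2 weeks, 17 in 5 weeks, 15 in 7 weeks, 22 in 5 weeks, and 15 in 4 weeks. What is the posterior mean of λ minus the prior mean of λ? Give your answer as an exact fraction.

Total count: 4 + 17 + 15 + 22 + 15 = 73.
Total exposure: 2 + 5 + 7 + 5 + 4 = 23 weeks.
Conjugate update: add total count to the shape and total exposure to the rate, giving Gamma(85, 32).
Posterior mean = 85/32 = 85/32; prior mean = 12/9 = 4/3. Difference = 85/32 − 4/3 = 127/96.

127/96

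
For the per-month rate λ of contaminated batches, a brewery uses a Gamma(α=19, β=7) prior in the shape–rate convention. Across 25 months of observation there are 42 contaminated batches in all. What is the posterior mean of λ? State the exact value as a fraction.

Total count 42 over total exposure 25 months.
Conjugate update: add total count to the shape and total exposure to the rate, giving Gamma(61, 32).
Posterior mean = α'/β' = 61/32.

61/32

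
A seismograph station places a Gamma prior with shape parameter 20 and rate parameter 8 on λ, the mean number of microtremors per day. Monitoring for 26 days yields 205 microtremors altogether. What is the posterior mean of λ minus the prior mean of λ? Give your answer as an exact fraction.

Total count 205 over total exposure 26 days.
Conjugate update: add total count to the shape and total exposure to the rate, giving Gamma(225, 34).
Posterior mean = 225/34 = 225/34; prior mean = 20/8 = 5/2. Difference = 225/34 − 5/2 = 70/17.

70/17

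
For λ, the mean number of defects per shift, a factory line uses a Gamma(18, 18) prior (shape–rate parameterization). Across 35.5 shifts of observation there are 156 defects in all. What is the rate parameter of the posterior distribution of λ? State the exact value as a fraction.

Total count 156 over total exposure 35.5 shifts.
Posterior: α' = 18 + 156 = 174, β' = 18 + 35.5 = 107/2.

107/2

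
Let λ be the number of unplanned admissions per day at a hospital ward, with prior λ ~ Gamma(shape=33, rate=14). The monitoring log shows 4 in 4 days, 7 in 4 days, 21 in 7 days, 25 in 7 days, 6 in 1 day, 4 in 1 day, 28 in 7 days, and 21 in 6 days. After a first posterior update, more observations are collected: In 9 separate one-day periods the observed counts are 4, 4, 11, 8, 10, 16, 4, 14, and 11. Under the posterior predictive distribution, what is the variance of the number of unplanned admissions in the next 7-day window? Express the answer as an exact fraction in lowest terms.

36113/1200

Total count: 4 + 7 + 21 + 25 + 6 + 4 + 28 + 21 = 116.
Total exposure: 4 + 4 + 7 + 7 + 1 + 1 + 7 + 6 = 37 days.
After the first batch: Gamma(33 + 116, 14 + 37) = Gamma(149, 51).
Total count: 4 + 4 + 11 + 8 + 10 + 16 + 4 + 14 + 11 = 82.
Total exposure: 9 days.
After the second batch: Gamma(149 + 82, 51 + 9) = Gamma(231, 60).
The posterior predictive for a window of length T is Negative Binomial with variance T·α'·(β'+T)/β'² = 7·231·67/3600 = 36113/1200.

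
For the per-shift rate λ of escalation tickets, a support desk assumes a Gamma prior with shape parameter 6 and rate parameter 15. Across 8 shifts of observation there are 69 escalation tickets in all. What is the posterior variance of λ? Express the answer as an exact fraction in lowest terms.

Total count 69 over total exposure 8 shifts.
The Gamma prior is conjugate for the Poisson rate, so λ | data ~ Gamma(6+69, 15+8) = Gamma(75, 23).
Posterior variance = α'/β'² = 75/529.

75/529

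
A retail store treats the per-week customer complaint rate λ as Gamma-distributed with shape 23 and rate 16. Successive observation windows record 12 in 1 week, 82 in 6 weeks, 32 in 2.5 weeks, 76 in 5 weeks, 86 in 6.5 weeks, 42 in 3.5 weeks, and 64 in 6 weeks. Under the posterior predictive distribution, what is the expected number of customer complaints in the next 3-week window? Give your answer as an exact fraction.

Total count: 12 + 82 + 32 + 76 + 86 + 42 + 64 = 394.
Total exposure: 1 + 6 + 2.5 + 5 + 6.5 + 3.5 + 6 = 30.5 weeks.
The Gamma prior is conjugate for the Poisson rate, so λ | data ~ Gamma(23+394, 16+30.5) = Gamma(417, 93/2).
Predictive mean over a 3-week window = T·E[λ|data] = 3·417/(93/2) = 834/31.

834/31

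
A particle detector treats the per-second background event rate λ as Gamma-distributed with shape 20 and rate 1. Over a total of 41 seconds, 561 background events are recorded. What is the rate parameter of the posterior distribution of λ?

42

Total count 561 over total exposure 41 seconds.
Gamma(α, β) with Poisson data over total exposure Σt gives posterior Gamma(α+Σx, β+Σt) = Gamma(581, 42).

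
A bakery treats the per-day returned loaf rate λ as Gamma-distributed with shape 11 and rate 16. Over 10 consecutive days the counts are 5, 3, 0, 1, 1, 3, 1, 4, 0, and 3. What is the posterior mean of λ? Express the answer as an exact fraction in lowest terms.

16/13

Total count: 5 + 3 + 0 + 1 + 1 + 3 + 1 + 4 + 0 + 3 = 21.
Total exposure: 10 days.
Posterior: α' = 11 + 21 = 32, β' = 16 + 10 = 26.
Posterior mean = α'/β' = 32/26 = 16/13.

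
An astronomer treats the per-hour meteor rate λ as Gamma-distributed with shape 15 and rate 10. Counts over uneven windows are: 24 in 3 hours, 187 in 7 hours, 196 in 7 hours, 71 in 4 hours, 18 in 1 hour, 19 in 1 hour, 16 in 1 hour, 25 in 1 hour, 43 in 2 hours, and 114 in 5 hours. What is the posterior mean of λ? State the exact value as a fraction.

Total count: 24 + 187 + 196 + 71 + 18 + 19 + 16 + 25 + 43 + 114 = 713.
Total exposure: 3 + 7 + 7 + 4 + 1 + 1 + 1 + 1 + 2 + 5 = 32 hours.
Gamma(α, β) with Poisson data over total exposure Σt gives posterior Gamma(α+Σx, β+Σt) = Gamma(728, 42).
Posterior mean = α'/β' = 728/42 = 52/3.

52/3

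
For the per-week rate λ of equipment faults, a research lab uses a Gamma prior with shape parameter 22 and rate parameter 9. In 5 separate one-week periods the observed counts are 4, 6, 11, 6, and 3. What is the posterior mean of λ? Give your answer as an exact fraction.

26/7

Total count: 4 + 6 + 11 + 6 + 3 = 30.
Total exposure: 5 weeks.
Gamma(α, β) with Poisson data over total exposure Σt gives posterior Gamma(α+Σx, β+Σt) = Gamma(52, 14).
Posterior mean = α'/β' = 52/14 = 26/7.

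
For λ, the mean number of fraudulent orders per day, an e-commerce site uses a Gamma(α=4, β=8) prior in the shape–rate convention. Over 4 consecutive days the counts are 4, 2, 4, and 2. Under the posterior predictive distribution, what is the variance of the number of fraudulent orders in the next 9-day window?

21

Total count: 4 + 2 + 4 + 2 = 12.
Total exposure: 4 days.
Conjugate update: add total count to the shape and total exposure to the rate, giving Gamma(16, 12).
The posterior predictive for a window of length T is Negative Binomial with variance T·α'·(β'+T)/β'² = 9·16·21/144 = 21.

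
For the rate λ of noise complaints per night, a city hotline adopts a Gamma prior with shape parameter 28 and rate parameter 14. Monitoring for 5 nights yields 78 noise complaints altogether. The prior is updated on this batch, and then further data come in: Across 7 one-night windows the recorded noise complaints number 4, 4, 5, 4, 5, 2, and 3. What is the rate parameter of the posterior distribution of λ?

Total count 78 over total exposure 5 nights.
After the first batch: Gamma(28 + 78, 14 + 5) = Gamma(106, 19).
Total count: 4 + 4 + 5 + 4 + 5 + 2 + 3 = 27.
Total exposure: 7 nights.
After the second batch: Gamma(106 + 27, 19 + 7) = Gamma(133, 26).

26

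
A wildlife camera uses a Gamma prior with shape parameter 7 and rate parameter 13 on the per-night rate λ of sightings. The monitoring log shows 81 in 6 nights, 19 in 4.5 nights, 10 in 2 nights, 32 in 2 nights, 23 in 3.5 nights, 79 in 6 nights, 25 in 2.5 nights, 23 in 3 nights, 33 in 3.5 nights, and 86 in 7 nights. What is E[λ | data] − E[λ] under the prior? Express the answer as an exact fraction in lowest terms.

5063/689

Total count: 81 + 19 + 10 + 32 + 23 + 79 + 25 + 23 + 33 + 86 = 411.
Total exposure: 6 + 4.5 + 2 + 2 + 3.5 + 6 + 2.5 + 3 + 3.5 + 7 = 40 nights.
By Gamma–Poisson conjugacy, the posterior is Gamma(α + Σx, β + Σt) = Gamma(7 + 411, 13 + 40) = Gamma(418, 53).
Posterior mean = 418/53 = 418/53; prior mean = 7/13 = 7/13. Difference = 418/53 − 7/13 = 5063/689.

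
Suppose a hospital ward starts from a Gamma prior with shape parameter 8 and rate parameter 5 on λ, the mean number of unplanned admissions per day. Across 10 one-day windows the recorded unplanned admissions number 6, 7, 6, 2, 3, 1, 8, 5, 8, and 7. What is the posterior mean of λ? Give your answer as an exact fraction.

61/15

Total count: 6 + 7 + 6 + 2 + 3 + 1 + 8 + 5 + 8 + 7 = 53.
Total exposure: 10 days.
Gamma(α, β) with Poisson data over total exposure Σt gives posterior Gamma(α+Σx, β+Σt) = Gamma(61, 15).
Posterior mean = α'/β' = 61/15.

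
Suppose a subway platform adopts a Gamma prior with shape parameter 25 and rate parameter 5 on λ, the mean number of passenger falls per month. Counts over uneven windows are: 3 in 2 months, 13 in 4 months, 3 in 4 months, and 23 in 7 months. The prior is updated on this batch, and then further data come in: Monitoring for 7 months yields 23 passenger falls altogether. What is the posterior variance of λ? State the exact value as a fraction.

90/841

Total count: 3 + 13 + 3 + 23 = 42.
Total exposure: 2 + 4 + 4 + 7 = 17 months.
After the first batch: Gamma(25 + 42, 5 + 17) = Gamma(67, 22).
Total count 23 over total exposure 7 months.
After the second batch: Gamma(67 + 23, 22 + 7) = Gamma(90, 29).
Posterior variance = α'/β'² = 90/841.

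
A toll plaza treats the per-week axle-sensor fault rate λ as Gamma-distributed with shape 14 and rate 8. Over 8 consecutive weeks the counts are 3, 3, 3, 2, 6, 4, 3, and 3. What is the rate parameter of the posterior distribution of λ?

16

Total count: 3 + 3 + 3 + 2 + 6 + 4 + 3 + 3 = 27.
Total exposure: 8 weeks.
Gamma(α, β) with Poisson data over total exposure Σt gives posterior Gamma(α+Σx, β+Σt) = Gamma(41, 16).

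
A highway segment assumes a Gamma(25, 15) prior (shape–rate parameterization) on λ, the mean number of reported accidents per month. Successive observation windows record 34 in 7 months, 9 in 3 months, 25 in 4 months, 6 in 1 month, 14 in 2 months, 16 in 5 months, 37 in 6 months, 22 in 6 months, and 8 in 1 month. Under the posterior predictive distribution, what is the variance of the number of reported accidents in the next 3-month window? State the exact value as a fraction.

Total count: 34 + 9 + 25 + 6 + 14 + 16 + 37 + 22 + 8 = 171.
Total exposure: 7 + 3 + 4 + 1 + 2 + 5 + 6 + 6 + 1 = 35 months.
Posterior: α' = 25 + 171 = 196, β' = 15 + 35 = 50.
The posterior predictive for a window of length T is Negative Binomial with variance T·α'·(β'+T)/β'² = 3·196·53/2500 = 7791/625.

7791/625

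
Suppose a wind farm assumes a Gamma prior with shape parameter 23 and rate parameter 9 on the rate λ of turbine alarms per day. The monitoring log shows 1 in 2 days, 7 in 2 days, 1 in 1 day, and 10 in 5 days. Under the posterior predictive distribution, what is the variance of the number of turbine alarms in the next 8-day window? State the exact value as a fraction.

9072/361

Total count: 1 + 7 + 1 + 10 = 19.
Total exposure: 2 + 2 + 1 + 5 = 10 days.
Gamma(α, β) with Poisson data over total exposure Σt gives posterior Gamma(α+Σx, β+Σt) = Gamma(42, 19).
The posterior predictive for a window of length T is Negative Binomial with variance T·α'·(β'+T)/β'² = 8·42·27/361 = 9072/361.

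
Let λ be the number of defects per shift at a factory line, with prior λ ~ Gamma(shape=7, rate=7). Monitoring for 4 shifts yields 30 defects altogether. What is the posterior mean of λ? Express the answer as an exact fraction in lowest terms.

Total count 30 over total exposure 4 shifts.
Gamma(α, β) with Poisson data over total exposure Σt gives posterior Gamma(α+Σx, β+Σt) = Gamma(37, 11).
Posterior mean = α'/β' = 37/11.

37/11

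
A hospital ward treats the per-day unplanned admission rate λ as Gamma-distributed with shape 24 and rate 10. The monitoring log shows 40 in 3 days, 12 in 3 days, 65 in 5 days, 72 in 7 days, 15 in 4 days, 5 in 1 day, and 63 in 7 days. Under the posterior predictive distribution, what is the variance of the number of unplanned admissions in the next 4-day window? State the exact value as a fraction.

814/25

Total count: 40 + 12 + 65 + 72 + 15 + 5 + 63 = 272.
Total exposure: 3 + 3 + 5 + 7 + 4 + 1 + 7 = 30 days.
Gamma(α, β) with Poisson data over total exposure Σt gives posterior Gamma(α+Σx, β+Σt) = Gamma(296, 40).
The posterior predictive for a window of length T is Negative Binomial with variance T·α'·(β'+T)/β'² = 4·296·44/1600 = 814/25.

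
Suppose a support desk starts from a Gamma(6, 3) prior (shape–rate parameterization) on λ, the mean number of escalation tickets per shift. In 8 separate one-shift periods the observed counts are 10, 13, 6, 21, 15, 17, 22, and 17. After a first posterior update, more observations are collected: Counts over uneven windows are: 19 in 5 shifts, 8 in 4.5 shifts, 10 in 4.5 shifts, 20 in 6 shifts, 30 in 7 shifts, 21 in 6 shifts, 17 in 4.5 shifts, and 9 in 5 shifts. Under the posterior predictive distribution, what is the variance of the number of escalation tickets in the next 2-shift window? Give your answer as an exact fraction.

115884/11449

Total count: 10 + 13 + 6 + 21 + 15 + 17 + 22 + 17 = 121.
Total exposure: 8 shifts.
After the first batch: Gamma(6 + 121, 3 + 8) = Gamma(127, 11).
Total count: 19 + 8 + 10 + 20 + 30 + 21 + 17 + 9 = 134.
Total exposure: 5 + 4.5 + 4.5 + 6 + 7 + 6 + 4.5 + 5 = 42.5 shifts.
After the second batch: Gamma(127 + 134, 11 + 42.5) = Gamma(261, 107/2).
The posterior predictive for a window of length T is Negative Binomial with variance T·α'·(β'+T)/β'² = 2·261·(111/2)/(11449/4) = 115884/11449.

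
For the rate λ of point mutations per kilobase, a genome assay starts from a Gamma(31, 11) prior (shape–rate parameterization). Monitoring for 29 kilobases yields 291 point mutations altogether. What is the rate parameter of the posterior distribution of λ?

Total count 291 over total exposure 29 kilobases.
The Gamma prior is conjugate for the Poisson rate, so λ | data ~ Gamma(31+291, 11+29) = Gamma(322, 40).

40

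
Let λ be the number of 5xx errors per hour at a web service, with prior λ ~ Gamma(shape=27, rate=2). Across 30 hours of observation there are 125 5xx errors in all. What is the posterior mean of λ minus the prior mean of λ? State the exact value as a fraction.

-35/4

Total count 125 over total exposure 30 hours.
Posterior: α' = 27 + 125 = 152, β' = 2 + 30 = 32.
Posterior mean = 152/32 = 19/4; prior mean = 27/2 = 27/2. Difference = 19/4 − 27/2 = -35/4.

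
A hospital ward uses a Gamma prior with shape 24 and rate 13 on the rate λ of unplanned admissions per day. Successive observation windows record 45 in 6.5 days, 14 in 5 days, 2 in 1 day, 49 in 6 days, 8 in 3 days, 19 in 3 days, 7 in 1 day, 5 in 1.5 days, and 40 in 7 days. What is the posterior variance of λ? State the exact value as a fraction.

213/2209

Total count: 45 + 14 + 2 + 49 + 8 + 19 + 7 + 5 + 40 = 189.
Total exposure: 6.5 + 5 + 1 + 6 + 3 + 3 + 1 + 1.5 + 7 = 34 days.
Conjugate update: add total count to the shape and total exposure to the rate, giving Gamma(213, 47).
Posterior variance = α'/β'² = 213/2209.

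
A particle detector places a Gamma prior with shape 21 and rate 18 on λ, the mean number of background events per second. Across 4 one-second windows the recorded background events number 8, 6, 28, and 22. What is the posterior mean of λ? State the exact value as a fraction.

Total count: 8 + 6 + 28 + 22 = 64.
Total exposure: 4 seconds.
The Gamma prior is conjugate for the Poisson rate, so λ | data ~ Gamma(21+64, 18+4) = Gamma(85, 22).
Posterior mean = α'/β' = 85/22.

85/22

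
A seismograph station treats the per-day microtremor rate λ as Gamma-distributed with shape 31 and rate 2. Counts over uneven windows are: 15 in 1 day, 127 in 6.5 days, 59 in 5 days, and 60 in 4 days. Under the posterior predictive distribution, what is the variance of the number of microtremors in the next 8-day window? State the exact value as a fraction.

Total count: 15 + 127 + 59 + 60 = 261.
Total exposure: 1 + 6.5 + 5 + 4 = 16.5 days.
The Gamma prior is conjugate for the Poisson rate, so λ | data ~ Gamma(31+261, 2+16.5) = Gamma(292, 37/2).
The posterior predictive for a window of length T is Negative Binomial with variance T·α'·(β'+T)/β'² = 8·292·(53/2)/(1369/4) = 247616/1369.

247616/1369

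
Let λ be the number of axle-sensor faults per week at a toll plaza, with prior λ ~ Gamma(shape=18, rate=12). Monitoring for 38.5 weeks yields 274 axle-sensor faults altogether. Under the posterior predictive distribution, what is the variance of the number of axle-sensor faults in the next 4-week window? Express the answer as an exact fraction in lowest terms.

Total count 274 over total exposure 38.5 weeks.
Posterior: α' = 18 + 274 = 292, β' = 12 + 38.5 = 101/2.
The posterior predictive for a window of length T is Negative Binomial with variance T·α'·(β'+T)/β'² = 4·292·(109/2)/(10201/4) = 254624/10201.

254624/10201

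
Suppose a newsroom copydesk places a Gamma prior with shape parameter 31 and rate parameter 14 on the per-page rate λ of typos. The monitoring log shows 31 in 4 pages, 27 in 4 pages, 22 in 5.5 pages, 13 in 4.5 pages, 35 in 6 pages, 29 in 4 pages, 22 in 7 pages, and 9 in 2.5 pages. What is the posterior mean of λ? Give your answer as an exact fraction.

438/103

Total count: 31 + 27 + 22 + 13 + 35 + 29 + 22 + 9 = 188.
Total exposure: 4 + 4 + 5.5 + 4.5 + 6 + 4 + 7 + 2.5 = 37.5 pages.
Gamma(α, β) with Poisson data over total exposure Σt gives posterior Gamma(α+Σx, β+Σt) = Gamma(219, 103/2).
Posterior mean = α'/β' = 219/(103/2) = 438/103.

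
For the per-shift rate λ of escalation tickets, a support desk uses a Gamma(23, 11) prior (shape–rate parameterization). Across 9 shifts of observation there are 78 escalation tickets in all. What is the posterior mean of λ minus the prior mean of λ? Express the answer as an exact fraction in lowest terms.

Total count 78 over total exposure 9 shifts.
The Gamma prior is conjugate for the Poisson rate, so λ | data ~ Gamma(23+78, 11+9) = Gamma(101, 20).
Posterior mean = 101/20 = 101/20; prior mean = 23/11 = 23/11. Difference = 101/20 − 23/11 = 651/220.

651/220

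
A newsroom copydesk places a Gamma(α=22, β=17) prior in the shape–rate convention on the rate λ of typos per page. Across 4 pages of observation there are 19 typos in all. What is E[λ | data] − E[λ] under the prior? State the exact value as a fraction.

235/357

Total count 19 over total exposure 4 pages.
By Gamma–Poisson conjugacy, the posterior is Gamma(α + Σx, β + Σt) = Gamma(22 + 19, 17 + 4) = Gamma(41, 21).
Posterior mean = 41/21 = 41/21; prior mean = 22/17 = 22/17. Difference = 41/21 − 22/17 = 235/357.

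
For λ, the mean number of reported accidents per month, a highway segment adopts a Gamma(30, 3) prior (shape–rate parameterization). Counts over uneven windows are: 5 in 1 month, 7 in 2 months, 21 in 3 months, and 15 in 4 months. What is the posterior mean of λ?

6

Total count: 5 + 7 + 21 + 15 = 48.
Total exposure: 1 + 2 + 3 + 4 = 10 months.
Posterior: α' = 30 + 48 = 78, β' = 3 + 10 = 13.
Posterior mean = α'/β' = 78/13 = 6.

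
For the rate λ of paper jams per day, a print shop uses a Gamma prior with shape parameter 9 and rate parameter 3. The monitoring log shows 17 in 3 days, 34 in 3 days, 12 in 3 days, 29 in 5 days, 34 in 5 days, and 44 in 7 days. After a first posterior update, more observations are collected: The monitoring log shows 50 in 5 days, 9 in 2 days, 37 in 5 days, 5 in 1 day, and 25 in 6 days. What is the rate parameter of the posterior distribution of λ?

Total count: 17 + 34 + 12 + 29 + 34 + 44 = 170.
Total exposure: 3 + 3 + 3 + 5 + 5 + 7 = 26 days.
After the first batch: Gamma(9 + 170, 3 + 26) = Gamma(179, 29).
Total count: 50 + 9 + 37 + 5 + 25 = 126.
Total exposure: 5 + 2 + 5 + 1 + 6 = 19 days.
After the second batch: Gamma(179 + 126, 29 + 19) = Gamma(305, 48).

48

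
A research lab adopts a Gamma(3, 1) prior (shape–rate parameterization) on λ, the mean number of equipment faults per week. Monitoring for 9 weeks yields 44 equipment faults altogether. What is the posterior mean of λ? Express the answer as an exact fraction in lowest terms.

47/10

Total count 44 over total exposure 9 weeks.
Posterior: α' = 3 + 44 = 47, β' = 1 + 9 = 10.
Posterior mean = α'/β' = 47/10.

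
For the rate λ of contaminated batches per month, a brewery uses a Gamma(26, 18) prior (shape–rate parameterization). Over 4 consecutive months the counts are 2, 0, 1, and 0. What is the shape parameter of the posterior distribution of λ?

Total count: 2 + 0 + 1 + 0 = 3.
Total exposure: 4 months.
Gamma(α, β) with Poisson data over total exposure Σt gives posterior Gamma(α+Σx, β+Σt) = Gamma(29, 22).

29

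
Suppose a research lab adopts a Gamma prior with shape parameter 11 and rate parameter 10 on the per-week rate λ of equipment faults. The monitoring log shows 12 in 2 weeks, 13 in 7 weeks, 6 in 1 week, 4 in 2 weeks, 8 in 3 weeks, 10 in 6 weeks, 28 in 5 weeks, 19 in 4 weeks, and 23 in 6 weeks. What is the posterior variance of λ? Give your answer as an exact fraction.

67/1058

Total count: 12 + 13 + 6 + 4 + 8 + 10 + 28 + 19 + 23 = 123.
Total exposure: 2 + 7 + 1 + 2 + 3 + 6 + 5 + 4 + 6 = 36 weeks.
Conjugate update: add total count to the shape and total exposure to the rate, giving Gamma(134, 46).
Posterior variance = α'/β'² = 134/2116 = 67/1058.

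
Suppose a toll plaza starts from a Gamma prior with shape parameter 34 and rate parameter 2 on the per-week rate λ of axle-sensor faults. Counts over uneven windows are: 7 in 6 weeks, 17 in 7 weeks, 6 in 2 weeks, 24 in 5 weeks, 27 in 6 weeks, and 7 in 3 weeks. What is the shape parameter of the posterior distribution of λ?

122

Total count: 7 + 17 + 6 + 24 + 27 + 7 = 88.
Total exposure: 6 + 7 + 2 + 5 + 6 + 3 = 29 weeks.
Conjugate update: add total count to the shape and total exposure to the rate, giving Gamma(122, 31).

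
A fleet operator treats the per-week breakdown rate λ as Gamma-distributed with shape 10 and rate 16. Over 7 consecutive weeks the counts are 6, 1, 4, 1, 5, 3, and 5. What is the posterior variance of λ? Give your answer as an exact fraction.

Total count: 6 + 1 + 4 + 1 + 5 + 3 + 5 = 25.
Total exposure: 7 weeks.
Posterior: α' = 10 + 25 = 35, β' = 16 + 7 = 23.
Posterior variance = α'/β'² = 35/529.

35/529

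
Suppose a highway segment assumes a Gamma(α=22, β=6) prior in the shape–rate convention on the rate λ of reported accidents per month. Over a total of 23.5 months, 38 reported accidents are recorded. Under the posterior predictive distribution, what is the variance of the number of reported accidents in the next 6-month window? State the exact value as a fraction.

51120/3481

Total count 38 over total exposure 23.5 months.
Posterior: α' = 22 + 38 = 60, β' = 6 + 23.5 = 59/2.
The posterior predictive for a window of length T is Negative Binomial with variance T·α'·(β'+T)/β'² = 6·60·(71/2)/(3481/4) = 51120/3481.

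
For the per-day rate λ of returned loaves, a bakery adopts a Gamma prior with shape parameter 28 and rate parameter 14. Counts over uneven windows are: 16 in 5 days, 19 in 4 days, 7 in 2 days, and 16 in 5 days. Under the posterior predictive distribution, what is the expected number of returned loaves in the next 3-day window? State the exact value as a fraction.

Total count: 16 + 19 + 7 + 16 = 58.
Total exposure: 5 + 4 + 2 + 5 = 16 days.
Gamma(α, β) with Poisson data over total exposure Σt gives posterior Gamma(α+Σx, β+Σt) = Gamma(86, 30).
Predictive mean over a 3-day window = T·E[λ|data] = 3·86/30 = 43/5.

43/5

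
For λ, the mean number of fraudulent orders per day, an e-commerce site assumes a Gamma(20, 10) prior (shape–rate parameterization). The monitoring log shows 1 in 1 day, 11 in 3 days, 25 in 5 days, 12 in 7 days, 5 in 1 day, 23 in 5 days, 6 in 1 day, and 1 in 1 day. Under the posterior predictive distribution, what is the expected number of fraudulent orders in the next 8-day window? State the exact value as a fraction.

Total count: 1 + 11 + 25 + 12 + 5 + 23 + 6 + 1 = 84.
Total exposure: 1 + 3 + 5 + 7 + 1 + 5 + 1 + 1 = 24 days.
Conjugate update: add total count to the shape and total exposure to the rate, giving Gamma(104, 34).
Predictive mean over an 8-day window = T·E[λ|data] = 8·104/34 = 416/17.

416/17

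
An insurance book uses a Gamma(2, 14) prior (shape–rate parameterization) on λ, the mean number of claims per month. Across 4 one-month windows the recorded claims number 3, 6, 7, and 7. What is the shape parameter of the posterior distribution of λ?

25

Total count: 3 + 6 + 7 + 7 = 23.
Total exposure: 4 months.
By Gamma–Poisson conjugacy, the posterior is Gamma(α + Σx, β + Σt) = Gamma(2 + 23, 14 + 4) = Gamma(25, 18).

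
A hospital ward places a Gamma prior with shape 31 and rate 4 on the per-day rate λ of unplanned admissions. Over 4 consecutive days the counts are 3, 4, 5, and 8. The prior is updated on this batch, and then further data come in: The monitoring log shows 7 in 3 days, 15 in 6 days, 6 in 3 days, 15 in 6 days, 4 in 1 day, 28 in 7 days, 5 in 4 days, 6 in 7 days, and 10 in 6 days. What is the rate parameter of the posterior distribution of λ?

Total count: 3 + 4 + 5 + 8 = 20.
Total exposure: 4 days.
After the first batch: Gamma(31 + 20, 4 + 4) = Gamma(51, 8).
Total count: 7 + 15 + 6 + 15 + 4 + 28 + 5 + 6 + 10 = 96.
Total exposure: 3 + 6 + 3 + 6 + 1 + 7 + 4 + 7 + 6 = 43 days.
After the second batch: Gamma(51 + 96, 8 + 43) = Gamma(147, 51).

51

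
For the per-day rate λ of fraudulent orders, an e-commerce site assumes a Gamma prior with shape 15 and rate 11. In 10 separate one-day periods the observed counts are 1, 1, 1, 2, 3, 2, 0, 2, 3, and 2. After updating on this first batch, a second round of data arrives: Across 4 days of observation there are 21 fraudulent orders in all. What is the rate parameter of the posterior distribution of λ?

25

Total count: 1 + 1 + 1 + 2 + 3 + 2 + 0 + 2 + 3 + 2 = 17.
Total exposure: 10 days.
After the first batch: Gamma(15 + 17, 11 + 10) = Gamma(32, 21).
Total count 21 over total exposure 4 days.
After the second batch: Gamma(32 + 21, 21 + 4) = Gamma(53, 25).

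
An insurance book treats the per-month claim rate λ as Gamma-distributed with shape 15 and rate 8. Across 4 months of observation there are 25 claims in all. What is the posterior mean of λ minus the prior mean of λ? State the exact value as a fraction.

Total count 25 over total exposure 4 months.
Gamma(α, β) with Poisson data over total exposure Σt gives posterior Gamma(α+Σx, β+Σt) = Gamma(40, 12).
Posterior mean = 40/12 = 10/3; prior mean = 15/8 = 15/8. Difference = 10/3 − 15/8 = 35/24.

35/24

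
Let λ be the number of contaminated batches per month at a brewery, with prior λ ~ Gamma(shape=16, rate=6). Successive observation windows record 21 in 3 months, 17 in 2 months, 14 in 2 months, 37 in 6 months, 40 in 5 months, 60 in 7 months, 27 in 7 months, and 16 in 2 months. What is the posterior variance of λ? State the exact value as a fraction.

Total count: 21 + 17 + 14 + 37 + 40 + 60 + 27 + 16 = 232.
Total exposure: 3 + 2 + 2 + 6 + 5 + 7 + 7 + 2 = 34 months.
Gamma(α, β) with Poisson data over total exposure Σt gives posterior Gamma(α+Σx, β+Σt) = Gamma(248, 40).
Posterior variance = α'/β'² = 248/1600 = 31/200.

31/200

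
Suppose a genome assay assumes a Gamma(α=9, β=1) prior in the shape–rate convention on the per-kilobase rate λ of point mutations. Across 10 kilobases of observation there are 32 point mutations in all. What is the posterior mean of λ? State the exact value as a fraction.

41/11

Total count 32 over total exposure 10 kilobases.
By Gamma–Poisson conjugacy, the posterior is Gamma(α + Σx, β + Σt) = Gamma(9 + 32, 1 + 10) = Gamma(41, 11).
Posterior mean = α'/β' = 41/11.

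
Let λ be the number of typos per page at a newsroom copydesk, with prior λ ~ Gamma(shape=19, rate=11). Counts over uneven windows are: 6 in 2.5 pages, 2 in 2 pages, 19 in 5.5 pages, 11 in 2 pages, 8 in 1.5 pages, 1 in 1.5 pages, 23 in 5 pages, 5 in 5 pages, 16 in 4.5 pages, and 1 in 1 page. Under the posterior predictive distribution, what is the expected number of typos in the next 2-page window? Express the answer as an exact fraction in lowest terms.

Total count: 6 + 2 + 19 + 11 + 8 + 1 + 23 + 5 + 16 + 1 = 92.
Total exposure: 2.5 + 2 + 5.5 + 2 + 1.5 + 1.5 + 5 + 5 + 4.5 + 1 = 30.5 pages.
Gamma(α, β) with Poisson data over total exposure Σt gives posterior Gamma(α+Σx, β+Σt) = Gamma(111, 83/2).
Predictive mean over a 2-page window = T·E[λ|data] = 2·111/(83/2) = 444/83.

444/83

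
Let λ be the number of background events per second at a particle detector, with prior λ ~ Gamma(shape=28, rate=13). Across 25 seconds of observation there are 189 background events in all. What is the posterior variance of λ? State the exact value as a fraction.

217/1444

Total count 189 over total exposure 25 seconds.
Posterior: α' = 28 + 189 = 217, β' = 13 + 25 = 38.
Posterior variance = α'/β'² = 217/1444.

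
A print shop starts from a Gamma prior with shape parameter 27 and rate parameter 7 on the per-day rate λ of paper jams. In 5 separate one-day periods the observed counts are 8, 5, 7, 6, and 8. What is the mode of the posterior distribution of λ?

Total count: 8 + 5 + 7 + 6 + 8 = 34.
Total exposure: 5 days.
Conjugate update: add total count to the shape and total exposure to the rate, giving Gamma(61, 12).
Posterior mode = (α'−1)/β' = 60/12 = 5.

5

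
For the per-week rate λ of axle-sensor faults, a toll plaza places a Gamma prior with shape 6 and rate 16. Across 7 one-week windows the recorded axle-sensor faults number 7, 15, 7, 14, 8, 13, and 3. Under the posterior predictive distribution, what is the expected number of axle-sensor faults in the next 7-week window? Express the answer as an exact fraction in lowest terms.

511/23

Total count: 7 + 15 + 7 + 14 + 8 + 13 + 3 = 67.
Total exposure: 7 weeks.
Conjugate update: add total count to the shape and total exposure to the rate, giving Gamma(73, 23).
Predictive mean over a 7-week window = T·E[λ|data] = 7·73/23 = 511/23.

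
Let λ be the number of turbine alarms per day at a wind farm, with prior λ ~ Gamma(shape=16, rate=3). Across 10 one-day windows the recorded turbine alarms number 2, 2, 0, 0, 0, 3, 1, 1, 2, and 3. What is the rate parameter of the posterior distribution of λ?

13

Total count: 2 + 2 + 0 + 0 + 0 + 3 + 1 + 1 + 2 + 3 = 14.
Total exposure: 10 days.
Gamma(α, β) with Poisson data over total exposure Σt gives posterior Gamma(α+Σx, β+Σt) = Gamma(30, 13).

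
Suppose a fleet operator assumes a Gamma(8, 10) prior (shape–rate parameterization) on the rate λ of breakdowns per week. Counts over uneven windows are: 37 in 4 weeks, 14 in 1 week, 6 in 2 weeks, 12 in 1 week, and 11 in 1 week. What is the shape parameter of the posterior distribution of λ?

88

Total count: 37 + 14 + 6 + 12 + 11 = 80.
Total exposure: 4 + 1 + 2 + 1 + 1 = 9 weeks.
By Gamma–Poisson conjugacy, the posterior is Gamma(α + Σx, β + Σt) = Gamma(8 + 80, 10 + 9) = Gamma(88, 19).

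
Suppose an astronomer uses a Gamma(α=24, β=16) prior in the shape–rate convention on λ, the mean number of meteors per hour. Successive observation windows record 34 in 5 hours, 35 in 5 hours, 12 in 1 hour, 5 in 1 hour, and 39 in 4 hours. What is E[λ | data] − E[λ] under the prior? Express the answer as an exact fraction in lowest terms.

Total count: 34 + 35 + 12 + 5 + 39 = 125.
Total exposure: 5 + 5 + 1 + 1 + 4 = 16 hours.
Gamma(α, β) with Poisson data over total exposure Σt gives posterior Gamma(α+Σx, β+Σt) = Gamma(149, 32).
Posterior mean = 149/32 = 149/32; prior mean = 24/16 = 3/2. Difference = 149/32 − 3/2 = 101/32.

101/32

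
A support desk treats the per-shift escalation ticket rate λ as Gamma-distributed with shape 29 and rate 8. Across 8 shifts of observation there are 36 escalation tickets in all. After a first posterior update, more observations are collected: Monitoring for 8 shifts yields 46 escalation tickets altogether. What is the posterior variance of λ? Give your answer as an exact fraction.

Total count 36 over total exposure 8 shifts.
After the first batch: Gamma(29 + 36, 8 + 8) = Gamma(65, 16).
Total count 46 over total exposure 8 shifts.
After the second batch: Gamma(65 + 46, 16 + 8) = Gamma(111, 24).
Posterior variance = α'/β'² = 111/576 = 37/192.

37/192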